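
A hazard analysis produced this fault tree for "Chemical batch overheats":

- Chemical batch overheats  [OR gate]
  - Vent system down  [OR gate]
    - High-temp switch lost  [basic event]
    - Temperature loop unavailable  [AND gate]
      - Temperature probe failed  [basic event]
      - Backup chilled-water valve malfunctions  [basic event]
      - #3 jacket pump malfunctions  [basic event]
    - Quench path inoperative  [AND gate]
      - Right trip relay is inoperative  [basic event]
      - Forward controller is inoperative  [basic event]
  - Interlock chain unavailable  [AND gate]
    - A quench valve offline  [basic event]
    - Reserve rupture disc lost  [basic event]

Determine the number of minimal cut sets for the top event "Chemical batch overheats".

Temperature loop unavailable [AND]: one cut set from each child combined → 1 × 1 × 1 = 1 cut set(s).
Quench path inoperative [AND]: one cut set from each child combined → 1 × 1 = 1 cut set(s).
Vent system down [OR]: union of children's cut sets → 3 cut set(s).
Interlock chain unavailable [AND]: one cut set from each child combined → 1 × 1 = 1 cut set(s).
Chemical batch overheats [OR]: union of children's cut sets → 4 cut set(s).
Minimal cut sets: {High-temp switch lost}; {#3 jacket pump malfunctions, Backup chilled-water valve malfunctions, Temperature probe failed}; {Forward controller is inoperative, Right trip relay is inoperative}; {A quench valve offline, Reserve rupture disc lost}.

4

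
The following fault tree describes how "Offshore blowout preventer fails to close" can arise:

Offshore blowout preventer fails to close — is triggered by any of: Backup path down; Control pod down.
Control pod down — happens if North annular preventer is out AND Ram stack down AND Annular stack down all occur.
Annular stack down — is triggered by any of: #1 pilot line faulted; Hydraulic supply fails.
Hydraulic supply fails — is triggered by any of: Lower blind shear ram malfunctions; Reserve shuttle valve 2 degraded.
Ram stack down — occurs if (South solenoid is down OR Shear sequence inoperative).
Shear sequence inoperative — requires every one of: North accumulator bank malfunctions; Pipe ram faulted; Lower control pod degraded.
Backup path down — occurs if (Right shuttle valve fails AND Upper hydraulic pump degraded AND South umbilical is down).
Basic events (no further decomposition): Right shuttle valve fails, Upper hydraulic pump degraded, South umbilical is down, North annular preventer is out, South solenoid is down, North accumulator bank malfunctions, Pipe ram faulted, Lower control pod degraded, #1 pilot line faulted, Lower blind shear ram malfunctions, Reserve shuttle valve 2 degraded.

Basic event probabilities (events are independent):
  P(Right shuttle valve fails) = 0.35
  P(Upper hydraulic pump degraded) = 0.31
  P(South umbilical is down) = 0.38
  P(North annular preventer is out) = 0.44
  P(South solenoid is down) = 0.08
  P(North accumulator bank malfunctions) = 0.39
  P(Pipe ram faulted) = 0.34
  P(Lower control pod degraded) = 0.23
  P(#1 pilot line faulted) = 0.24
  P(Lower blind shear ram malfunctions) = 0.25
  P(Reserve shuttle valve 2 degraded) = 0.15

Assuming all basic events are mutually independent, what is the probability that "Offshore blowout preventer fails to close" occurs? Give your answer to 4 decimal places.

P(Backup path down) [AND] = 0.35 × 0.31 × 0.38 = 0.041230
P(Shear sequence inoperative) [AND] = 0.39 × 0.34 × 0.23 = 0.030498
P(Ram stack down) [OR] = 1 − (1−0.08) × (1−0.030498) = 0.108058
P(Hydraulic supply fails) [OR] = 1 − (1−0.25) × (1−0.15) = 0.362500
P(Annular stack down) [OR] = 1 − (1−0.24) × (1−0.362500) = 0.515500
P(Control pod down) [AND] = 0.44 × 0.108058 × 0.515500 = 0.024510
P(Offshore blowout preventer fails to close) [OR] = 1 − (1−0.041230) × (1−0.024510) = 0.064729
Rounded to 4 decimal places: P(Offshore blowout preventer fails to close) ≈ 0.0647.

0.0647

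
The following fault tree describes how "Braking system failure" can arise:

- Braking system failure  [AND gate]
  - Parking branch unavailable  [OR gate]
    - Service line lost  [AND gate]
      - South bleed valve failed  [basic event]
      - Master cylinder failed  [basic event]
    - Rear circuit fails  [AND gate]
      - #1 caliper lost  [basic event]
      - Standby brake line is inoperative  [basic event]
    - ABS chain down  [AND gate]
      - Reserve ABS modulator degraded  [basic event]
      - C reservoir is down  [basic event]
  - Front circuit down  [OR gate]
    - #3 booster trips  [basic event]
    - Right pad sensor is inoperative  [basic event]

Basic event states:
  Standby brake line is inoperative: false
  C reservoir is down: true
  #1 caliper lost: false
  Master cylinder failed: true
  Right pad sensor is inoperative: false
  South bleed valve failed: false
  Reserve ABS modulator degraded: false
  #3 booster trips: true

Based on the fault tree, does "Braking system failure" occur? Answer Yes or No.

Service line lost [AND]: South bleed valve failed=not, Master cylinder failed=occurs → not all inputs occur → does not occur.
Rear circuit fails [AND]: #1 caliper lost=not, Standby brake line is inoperative=not → not all inputs occur → does not occur.
ABS chain down [AND]: Reserve ABS modulator degraded=not, C reservoir is down=occurs → not all inputs occur → does not occur.
Parking branch unavailable [OR]: Service line lost=not, Rear circuit fails=not, ABS chain down=not → no input occurs → does not occur.
Front circuit down [OR]: #3 booster trips=occurs, Right pad sensor is inoperative=not → at least one input occurs → occurs.
Braking system failure [AND]: Parking branch unavailable=not, Front circuit down=occurs → not all inputs occur → does not occur.

No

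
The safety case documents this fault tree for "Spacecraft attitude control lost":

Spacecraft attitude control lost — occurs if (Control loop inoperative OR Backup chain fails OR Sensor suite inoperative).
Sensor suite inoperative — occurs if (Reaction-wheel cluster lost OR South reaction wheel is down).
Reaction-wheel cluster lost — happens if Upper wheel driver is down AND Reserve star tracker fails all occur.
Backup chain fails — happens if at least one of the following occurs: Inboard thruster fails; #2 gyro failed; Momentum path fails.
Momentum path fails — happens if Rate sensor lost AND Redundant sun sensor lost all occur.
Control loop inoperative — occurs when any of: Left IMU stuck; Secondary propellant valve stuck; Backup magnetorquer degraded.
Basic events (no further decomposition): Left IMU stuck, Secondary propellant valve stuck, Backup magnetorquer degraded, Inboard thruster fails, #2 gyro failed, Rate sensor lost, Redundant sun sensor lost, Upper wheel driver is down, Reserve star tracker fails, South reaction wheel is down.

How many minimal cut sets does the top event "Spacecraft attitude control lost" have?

8

Control loop inoperative [OR]: union of children's cut sets → 3 cut set(s).
Momentum path fails [AND]: one cut set from each child combined → 1 × 1 = 1 cut set(s).
Backup chain fails [OR]: union of children's cut sets → 3 cut set(s).
Reaction-wheel cluster lost [AND]: one cut set from each child combined → 1 × 1 = 1 cut set(s).
Sensor suite inoperative [OR]: union of children's cut sets → 2 cut set(s).
Spacecraft attitude control lost [OR]: union of children's cut sets → 8 cut set(s).
Minimal cut sets: {Left IMU stuck}; {Secondary propellant valve stuck}; {Backup magnetorquer degraded}; {Inboard thruster fails}; {#2 gyro failed}; {Rate sensor lost, Redundant sun sensor lost}; {Reserve star tracker fails, Upper wheel driver is down}; {South reaction wheel is down}.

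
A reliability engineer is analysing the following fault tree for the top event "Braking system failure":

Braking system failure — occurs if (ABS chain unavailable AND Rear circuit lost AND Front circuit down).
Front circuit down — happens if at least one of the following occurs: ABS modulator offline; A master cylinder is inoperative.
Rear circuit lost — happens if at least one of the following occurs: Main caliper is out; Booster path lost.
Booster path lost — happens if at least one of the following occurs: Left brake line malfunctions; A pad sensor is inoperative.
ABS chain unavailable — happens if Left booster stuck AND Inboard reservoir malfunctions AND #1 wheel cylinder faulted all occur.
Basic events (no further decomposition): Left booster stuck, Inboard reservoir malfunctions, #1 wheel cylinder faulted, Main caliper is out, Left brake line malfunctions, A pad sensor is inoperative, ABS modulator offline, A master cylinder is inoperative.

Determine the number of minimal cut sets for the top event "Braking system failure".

6

ABS chain unavailable [AND]: one cut set from each child combined → 1 × 1 × 1 = 1 cut set(s).
Booster path lost [OR]: union of children's cut sets → 2 cut set(s).
Rear circuit lost [OR]: union of children's cut sets → 3 cut set(s).
Front circuit down [OR]: union of children's cut sets → 2 cut set(s).
Braking system failure [AND]: one cut set from each child combined → 1 × 3 × 2 = 6 cut set(s).
Minimal cut sets: {#1 wheel cylinder faulted, ABS modulator offline, Inboard reservoir malfunctions, Left booster stuck, Main caliper is out}; {#1 wheel cylinder faulted, A master cylinder is inoperative, Inboard reservoir malfunctions, Left booster stuck, Main caliper is out}; {#1 wheel cylinder faulted, ABS modulator offline, Inboard reservoir malfunctions, Left booster stuck, Left brake line malfunctions}; {#1 wheel cylinder faulted, A master cylinder is inoperative, Inboard reservoir malfunctions, Left booster stuck, Left brake line malfunctions}; {#1 wheel cylinder faulted, A pad sensor is inoperative, ABS modulator offline, Inboard reservoir malfunctions, Left booster stuck}; {#1 wheel cylinder faulted, A master cylinder is inoperative, A pad sensor is inoperative, Inboard reservoir malfunctions, Left booster stuck}.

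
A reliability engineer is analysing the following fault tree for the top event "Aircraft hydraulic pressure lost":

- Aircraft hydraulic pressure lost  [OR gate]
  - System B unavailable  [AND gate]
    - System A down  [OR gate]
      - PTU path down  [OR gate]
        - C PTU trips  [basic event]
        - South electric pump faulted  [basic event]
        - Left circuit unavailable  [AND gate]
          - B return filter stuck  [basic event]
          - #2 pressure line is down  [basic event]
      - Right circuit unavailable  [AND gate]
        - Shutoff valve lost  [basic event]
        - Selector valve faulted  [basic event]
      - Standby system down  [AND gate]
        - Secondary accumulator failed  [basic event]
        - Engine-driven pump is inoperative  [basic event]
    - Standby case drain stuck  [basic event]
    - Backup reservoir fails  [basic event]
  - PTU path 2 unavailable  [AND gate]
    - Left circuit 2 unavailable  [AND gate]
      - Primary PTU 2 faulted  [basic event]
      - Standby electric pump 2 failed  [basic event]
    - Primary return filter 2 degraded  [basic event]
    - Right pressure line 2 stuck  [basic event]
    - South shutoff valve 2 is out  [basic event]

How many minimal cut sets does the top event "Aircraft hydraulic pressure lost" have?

6

Left circuit unavailable [AND]: one cut set from each child combined → 1 × 1 = 1 cut set(s).
PTU path down [OR]: union of children's cut sets → 3 cut set(s).
Right circuit unavailable [AND]: one cut set from each child combined → 1 × 1 = 1 cut set(s).
Standby system down [AND]: one cut set from each child combined → 1 × 1 = 1 cut set(s).
System A down [OR]: union of children's cut sets → 5 cut set(s).
System B unavailable [AND]: one cut set from each child combined → 5 × 1 × 1 = 5 cut set(s).
Left circuit 2 unavailable [AND]: one cut set from each child combined → 1 × 1 = 1 cut set(s).
PTU path 2 unavailable [AND]: one cut set from each child combined → 1 × 1 × 1 × 1 = 1 cut set(s).
Aircraft hydraulic pressure lost [OR]: union of children's cut sets → 6 cut set(s).
Minimal cut sets: {Backup reservoir fails, C PTU trips, Standby case drain stuck}; {Backup reservoir fails, South electric pump faulted, Standby case drain stuck}; {#2 pressure line is down, B return filter stuck, Backup reservoir fails, Standby case drain stuck}; {Backup reservoir fails, Selector valve faulted, Shutoff valve lost, Standby case drain stuck}; {Backup reservoir fails, Engine-driven pump is inoperative, Secondary accumulator failed, Standby case drain stuck}; {Primary PTU 2 faulted, Primary return filter 2 degraded, Right pressure line 2 stuck, South shutoff valve 2 is out, Standby electric pump 2 failed}.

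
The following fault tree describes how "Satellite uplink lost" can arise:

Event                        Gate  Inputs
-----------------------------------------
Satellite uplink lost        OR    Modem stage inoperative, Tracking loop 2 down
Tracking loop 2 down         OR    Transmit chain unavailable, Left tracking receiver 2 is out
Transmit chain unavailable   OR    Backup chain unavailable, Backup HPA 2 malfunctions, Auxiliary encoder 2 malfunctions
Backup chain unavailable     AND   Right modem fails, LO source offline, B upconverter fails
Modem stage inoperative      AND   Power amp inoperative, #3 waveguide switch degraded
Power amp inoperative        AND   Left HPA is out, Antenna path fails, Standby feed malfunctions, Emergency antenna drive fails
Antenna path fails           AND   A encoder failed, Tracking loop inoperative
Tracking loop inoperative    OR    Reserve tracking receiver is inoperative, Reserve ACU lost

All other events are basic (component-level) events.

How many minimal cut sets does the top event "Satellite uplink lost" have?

6

Tracking loop inoperative [OR]: union of children's cut sets → 2 cut set(s).
Antenna path fails [AND]: one cut set from each child combined → 1 × 2 = 2 cut set(s).
Power amp inoperative [AND]: one cut set from each child combined → 1 × 2 × 1 × 1 = 2 cut set(s).
Modem stage inoperative [AND]: one cut set from each child combined → 2 × 1 = 2 cut set(s).
Backup chain unavailable [AND]: one cut set from each child combined → 1 × 1 × 1 = 1 cut set(s).
Transmit chain unavailable [OR]: union of children's cut sets → 3 cut set(s).
Tracking loop 2 down [OR]: union of children's cut sets → 4 cut set(s).
Satellite uplink lost [OR]: union of children's cut sets → 6 cut set(s).
Minimal cut sets: {#3 waveguide switch degraded, A encoder failed, Emergency antenna drive fails, Left HPA is out, Reserve tracking receiver is inoperative, Standby feed malfunctions}; {#3 waveguide switch degraded, A encoder failed, Emergency antenna drive fails, Left HPA is out, Reserve ACU lost, Standby feed malfunctions}; {B upconverter fails, LO source offline, Right modem fails}; {Backup HPA 2 malfunctions}; {Auxiliary encoder 2 malfunctions}; {Left tracking receiver 2 is out}.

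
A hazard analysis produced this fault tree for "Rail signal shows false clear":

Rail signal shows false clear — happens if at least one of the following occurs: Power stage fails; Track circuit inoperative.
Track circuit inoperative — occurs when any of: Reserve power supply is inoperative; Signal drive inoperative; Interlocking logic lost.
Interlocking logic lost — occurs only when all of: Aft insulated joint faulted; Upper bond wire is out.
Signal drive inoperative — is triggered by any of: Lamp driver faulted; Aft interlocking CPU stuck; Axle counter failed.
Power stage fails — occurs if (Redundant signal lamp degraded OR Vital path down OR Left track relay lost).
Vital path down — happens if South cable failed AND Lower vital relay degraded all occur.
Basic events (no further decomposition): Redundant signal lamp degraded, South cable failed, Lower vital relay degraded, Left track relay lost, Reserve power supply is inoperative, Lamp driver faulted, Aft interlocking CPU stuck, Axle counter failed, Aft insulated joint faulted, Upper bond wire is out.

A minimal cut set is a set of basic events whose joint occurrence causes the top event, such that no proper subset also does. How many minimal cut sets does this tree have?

8

Vital path down [AND]: one cut set from each child combined → 1 × 1 = 1 cut set(s).
Power stage fails [OR]: union of children's cut sets → 3 cut set(s).
Signal drive inoperative [OR]: union of children's cut sets → 3 cut set(s).
Interlocking logic lost [AND]: one cut set from each child combined → 1 × 1 = 1 cut set(s).
Track circuit inoperative [OR]: union of children's cut sets → 5 cut set(s).
Rail signal shows false clear [OR]: union of children's cut sets → 8 cut set(s).
Minimal cut sets: {Redundant signal lamp degraded}; {Lower vital relay degraded, South cable failed}; {Left track relay lost}; {Reserve power supply is inoperative}; {Lamp driver faulted}; {Aft interlocking CPU stuck}; {Axle counter failed}; {Aft insulated joint faulted, Upper bond wire is out}.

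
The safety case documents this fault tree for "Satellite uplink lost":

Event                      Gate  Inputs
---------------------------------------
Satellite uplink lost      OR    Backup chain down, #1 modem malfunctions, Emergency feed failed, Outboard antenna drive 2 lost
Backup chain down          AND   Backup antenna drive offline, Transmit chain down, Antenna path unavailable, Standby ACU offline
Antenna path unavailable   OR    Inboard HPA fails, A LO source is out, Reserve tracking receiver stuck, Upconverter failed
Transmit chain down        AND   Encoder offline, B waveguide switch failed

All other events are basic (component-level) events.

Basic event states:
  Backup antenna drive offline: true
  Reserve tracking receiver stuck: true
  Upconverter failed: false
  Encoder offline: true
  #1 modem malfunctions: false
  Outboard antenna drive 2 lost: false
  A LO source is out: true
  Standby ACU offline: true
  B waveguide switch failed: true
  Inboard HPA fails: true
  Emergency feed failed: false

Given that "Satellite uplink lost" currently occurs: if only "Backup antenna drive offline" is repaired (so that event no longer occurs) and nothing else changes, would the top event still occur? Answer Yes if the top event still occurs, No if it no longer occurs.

No

Counterfactual: set "Backup antenna drive offline" to not occurred.
Transmit chain down [AND]: Encoder offline=occurs, B waveguide switch failed=occurs → all inputs occur → occurs.
Antenna path unavailable [OR]: Inboard HPA fails=occurs, A LO source is out=occurs, Reserve tracking receiver stuck=occurs, Upconverter failed=not → at least one input occurs → occurs.
Backup chain down [AND]: Backup antenna drive offline=not, Transmit chain down=occurs, Antenna path unavailable=occurs, Standby ACU offline=occurs → not all inputs occur → does not occur.
Satellite uplink lost [OR]: Backup chain down=not, #1 modem malfunctions=not, Emergency feed failed=not, Outboard antenna drive 2 lost=not → no input occurs → does not occur.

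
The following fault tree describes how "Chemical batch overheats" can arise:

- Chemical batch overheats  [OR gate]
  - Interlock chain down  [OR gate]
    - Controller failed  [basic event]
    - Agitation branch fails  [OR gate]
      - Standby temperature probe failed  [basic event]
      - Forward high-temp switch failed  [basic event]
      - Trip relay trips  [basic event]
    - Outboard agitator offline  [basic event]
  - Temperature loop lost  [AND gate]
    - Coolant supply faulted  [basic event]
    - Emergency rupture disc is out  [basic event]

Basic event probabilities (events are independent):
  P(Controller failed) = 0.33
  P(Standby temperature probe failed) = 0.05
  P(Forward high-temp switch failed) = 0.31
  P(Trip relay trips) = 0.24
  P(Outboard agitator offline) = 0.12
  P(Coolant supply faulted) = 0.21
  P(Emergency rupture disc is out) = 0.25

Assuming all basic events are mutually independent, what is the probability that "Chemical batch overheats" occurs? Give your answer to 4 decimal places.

P(Agitation branch fails) [OR] = 1 − (1−0.05) × (1−0.31) × (1−0.24) = 0.501820
P(Interlock chain down) [OR] = 1 − (1−0.33) × (1−0.501820) × (1−0.12) = 0.706273
P(Temperature loop lost) [AND] = 0.21 × 0.25 = 0.052500
P(Chemical batch overheats) [OR] = 1 − (1−0.706273) × (1−0.052500) = 0.721694
Rounded to 4 decimal places: P(Chemical batch overheats) ≈ 0.7217.

0.7217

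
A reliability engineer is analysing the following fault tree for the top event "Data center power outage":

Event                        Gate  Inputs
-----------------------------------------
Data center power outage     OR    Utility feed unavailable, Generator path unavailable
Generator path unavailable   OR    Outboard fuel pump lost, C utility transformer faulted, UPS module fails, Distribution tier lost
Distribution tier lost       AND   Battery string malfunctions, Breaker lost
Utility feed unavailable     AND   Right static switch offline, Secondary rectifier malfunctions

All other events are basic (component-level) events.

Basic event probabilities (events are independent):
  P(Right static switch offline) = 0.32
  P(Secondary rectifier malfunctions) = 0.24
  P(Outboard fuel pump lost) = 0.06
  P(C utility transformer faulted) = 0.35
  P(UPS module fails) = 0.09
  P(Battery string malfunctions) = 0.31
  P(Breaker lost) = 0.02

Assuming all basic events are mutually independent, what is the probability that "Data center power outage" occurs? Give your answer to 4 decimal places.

P(Utility feed unavailable) [AND] = 0.32 × 0.24 = 0.076800
P(Distribution tier lost) [AND] = 0.31 × 0.02 = 0.006200
P(Generator path unavailable) [OR] = 1 − (1−0.06) × (1−0.35) × (1−0.09) × (1−0.006200) = 0.447437
P(Data center power outage) [OR] = 1 − (1−0.076800) × (1−0.447437) = 0.489874
Rounded to 4 decimal places: P(Data center power outage) ≈ 0.4899.

0.4899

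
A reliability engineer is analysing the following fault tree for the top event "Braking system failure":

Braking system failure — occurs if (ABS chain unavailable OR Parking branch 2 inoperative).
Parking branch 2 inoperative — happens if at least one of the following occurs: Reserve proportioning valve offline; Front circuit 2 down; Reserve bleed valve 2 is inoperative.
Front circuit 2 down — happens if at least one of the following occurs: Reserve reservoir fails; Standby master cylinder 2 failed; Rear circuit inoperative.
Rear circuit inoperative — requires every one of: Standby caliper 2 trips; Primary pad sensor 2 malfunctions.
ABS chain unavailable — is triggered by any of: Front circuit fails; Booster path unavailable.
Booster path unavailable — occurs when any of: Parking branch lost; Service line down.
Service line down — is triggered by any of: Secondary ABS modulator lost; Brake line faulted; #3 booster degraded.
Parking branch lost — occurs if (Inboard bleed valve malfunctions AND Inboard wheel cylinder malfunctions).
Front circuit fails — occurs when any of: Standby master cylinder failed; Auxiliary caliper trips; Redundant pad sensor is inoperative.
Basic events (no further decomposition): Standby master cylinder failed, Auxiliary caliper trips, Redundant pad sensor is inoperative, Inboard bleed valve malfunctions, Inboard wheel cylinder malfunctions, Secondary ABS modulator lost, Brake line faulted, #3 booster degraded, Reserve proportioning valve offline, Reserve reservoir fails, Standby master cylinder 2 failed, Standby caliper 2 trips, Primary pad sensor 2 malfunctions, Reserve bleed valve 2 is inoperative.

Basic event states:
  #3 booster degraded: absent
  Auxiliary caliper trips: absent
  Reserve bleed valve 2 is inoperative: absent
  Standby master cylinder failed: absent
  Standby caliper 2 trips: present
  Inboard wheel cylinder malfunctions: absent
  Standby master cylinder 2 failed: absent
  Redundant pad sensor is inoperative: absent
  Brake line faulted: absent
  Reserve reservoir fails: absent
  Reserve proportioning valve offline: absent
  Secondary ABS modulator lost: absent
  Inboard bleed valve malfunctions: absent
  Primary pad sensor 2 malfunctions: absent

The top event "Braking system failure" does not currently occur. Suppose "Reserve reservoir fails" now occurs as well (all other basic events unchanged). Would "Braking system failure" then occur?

Counterfactual: set "Reserve reservoir fails" to occurred.
Front circuit fails [OR]: Standby master cylinder failed=not, Auxiliary caliper trips=not, Redundant pad sensor is inoperative=not → no input occurs → does not occur.
Parking branch lost [AND]: Inboard bleed valve malfunctions=not, Inboard wheel cylinder malfunctions=not → not all inputs occur → does not occur.
Service line down [OR]: Secondary ABS modulator lost=not, Brake line faulted=not, #3 booster degraded=not → no input occurs → does not occur.
Booster path unavailable [OR]: Parking branch lost=not, Service line down=not → no input occurs → does not occur.
ABS chain unavailable [OR]: Front circuit fails=not, Booster path unavailable=not → no input occurs → does not occur.
Rear circuit inoperative [AND]: Standby caliper 2 trips=occurs, Primary pad sensor 2 malfunctions=not → not all inputs occur → does not occur.
Front circuit 2 down [OR]: Reserve reservoir fails=occurs, Standby master cylinder 2 failed=not, Rear circuit inoperative=not → at least one input occurs → occurs.
Parking branch 2 inoperative [OR]: Reserve proportioning valve offline=not, Front circuit 2 down=occurs, Reserve bleed valve 2 is inoperative=not → at least one input occurs → occurs.
Braking system failure [OR]: ABS chain unavailable=not, Parking branch 2 inoperative=occurs → at least one input occurs → occurs.

Yes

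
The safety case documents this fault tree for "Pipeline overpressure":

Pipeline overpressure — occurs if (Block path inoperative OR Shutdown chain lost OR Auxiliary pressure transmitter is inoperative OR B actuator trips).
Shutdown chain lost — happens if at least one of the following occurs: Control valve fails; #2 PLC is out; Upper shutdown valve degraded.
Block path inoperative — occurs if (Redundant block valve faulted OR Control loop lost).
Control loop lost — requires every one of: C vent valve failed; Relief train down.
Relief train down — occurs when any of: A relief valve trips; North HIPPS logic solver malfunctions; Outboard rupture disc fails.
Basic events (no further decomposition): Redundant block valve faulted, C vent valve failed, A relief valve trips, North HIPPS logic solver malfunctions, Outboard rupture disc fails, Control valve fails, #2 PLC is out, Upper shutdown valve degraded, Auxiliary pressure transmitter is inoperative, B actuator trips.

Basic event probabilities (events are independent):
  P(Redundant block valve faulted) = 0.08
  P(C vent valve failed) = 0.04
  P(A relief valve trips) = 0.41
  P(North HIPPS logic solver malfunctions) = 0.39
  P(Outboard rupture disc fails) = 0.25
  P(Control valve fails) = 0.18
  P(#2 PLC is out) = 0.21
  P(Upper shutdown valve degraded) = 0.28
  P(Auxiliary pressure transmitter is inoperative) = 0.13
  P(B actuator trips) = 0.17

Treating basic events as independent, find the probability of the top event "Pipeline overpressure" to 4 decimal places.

0.6992

P(Relief train down) [OR] = 1 − (1−0.41) × (1−0.39) × (1−0.25) = 0.730075
P(Control loop lost) [AND] = 0.04 × 0.730075 = 0.029203
P(Block path inoperative) [OR] = 1 − (1−0.08) × (1−0.029203) = 0.106867
P(Shutdown chain lost) [OR] = 1 − (1−0.18) × (1−0.21) × (1−0.28) = 0.533584
P(Pipeline overpressure) [OR] = 1 − (1−0.106867) × (1−0.533584) × (1−0.13) × (1−0.17) = 0.699194
Rounded to 4 decimal places: P(Pipeline overpressure) ≈ 0.6992.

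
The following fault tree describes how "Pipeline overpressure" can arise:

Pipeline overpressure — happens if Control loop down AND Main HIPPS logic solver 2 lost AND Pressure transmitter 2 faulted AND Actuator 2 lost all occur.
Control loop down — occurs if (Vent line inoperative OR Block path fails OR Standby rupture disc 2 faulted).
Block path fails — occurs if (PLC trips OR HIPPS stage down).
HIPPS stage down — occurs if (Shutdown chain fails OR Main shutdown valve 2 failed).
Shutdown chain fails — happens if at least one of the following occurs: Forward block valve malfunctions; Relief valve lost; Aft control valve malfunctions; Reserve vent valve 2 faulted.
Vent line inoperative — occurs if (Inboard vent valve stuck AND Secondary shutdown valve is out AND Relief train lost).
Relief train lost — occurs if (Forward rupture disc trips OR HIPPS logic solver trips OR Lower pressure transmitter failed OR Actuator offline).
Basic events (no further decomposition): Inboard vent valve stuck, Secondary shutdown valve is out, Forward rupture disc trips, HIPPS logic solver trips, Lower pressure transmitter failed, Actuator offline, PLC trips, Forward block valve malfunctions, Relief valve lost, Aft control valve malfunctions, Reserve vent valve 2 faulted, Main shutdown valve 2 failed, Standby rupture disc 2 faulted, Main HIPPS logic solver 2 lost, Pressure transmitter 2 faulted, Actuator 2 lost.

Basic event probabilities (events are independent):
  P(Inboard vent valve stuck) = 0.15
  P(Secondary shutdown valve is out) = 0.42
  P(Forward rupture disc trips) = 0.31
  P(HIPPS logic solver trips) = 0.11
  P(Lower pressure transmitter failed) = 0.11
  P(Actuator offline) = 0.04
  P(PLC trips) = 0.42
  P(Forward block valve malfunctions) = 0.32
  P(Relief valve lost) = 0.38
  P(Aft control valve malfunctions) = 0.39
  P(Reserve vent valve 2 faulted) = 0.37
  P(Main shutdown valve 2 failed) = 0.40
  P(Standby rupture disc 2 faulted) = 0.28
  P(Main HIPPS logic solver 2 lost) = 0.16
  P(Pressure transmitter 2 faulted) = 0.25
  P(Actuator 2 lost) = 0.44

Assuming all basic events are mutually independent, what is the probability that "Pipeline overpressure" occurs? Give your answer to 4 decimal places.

0.0169

P(Relief train lost) [OR] = 1 − (1−0.31) × (1−0.11) × (1−0.11) × (1−0.04) = 0.475313
P(Vent line inoperative) [AND] = 0.15 × 0.42 × 0.475313 = 0.029945
P(Shutdown chain fails) [OR] = 1 − (1−0.32) × (1−0.38) × (1−0.39) × (1−0.37) = 0.837979
P(HIPPS stage down) [OR] = 1 − (1−0.837979) × (1−0.40) = 0.902787
P(Block path fails) [OR] = 1 − (1−0.42) × (1−0.902787) = 0.943616
P(Control loop down) [OR] = 1 − (1−0.029945) × (1−0.943616) × (1−0.28) = 0.960619
P(Pipeline overpressure) [AND] = 0.960619 × 0.16 × 0.25 × 0.44 = 0.016907
Rounded to 4 decimal places: P(Pipeline overpressure) ≈ 0.0169.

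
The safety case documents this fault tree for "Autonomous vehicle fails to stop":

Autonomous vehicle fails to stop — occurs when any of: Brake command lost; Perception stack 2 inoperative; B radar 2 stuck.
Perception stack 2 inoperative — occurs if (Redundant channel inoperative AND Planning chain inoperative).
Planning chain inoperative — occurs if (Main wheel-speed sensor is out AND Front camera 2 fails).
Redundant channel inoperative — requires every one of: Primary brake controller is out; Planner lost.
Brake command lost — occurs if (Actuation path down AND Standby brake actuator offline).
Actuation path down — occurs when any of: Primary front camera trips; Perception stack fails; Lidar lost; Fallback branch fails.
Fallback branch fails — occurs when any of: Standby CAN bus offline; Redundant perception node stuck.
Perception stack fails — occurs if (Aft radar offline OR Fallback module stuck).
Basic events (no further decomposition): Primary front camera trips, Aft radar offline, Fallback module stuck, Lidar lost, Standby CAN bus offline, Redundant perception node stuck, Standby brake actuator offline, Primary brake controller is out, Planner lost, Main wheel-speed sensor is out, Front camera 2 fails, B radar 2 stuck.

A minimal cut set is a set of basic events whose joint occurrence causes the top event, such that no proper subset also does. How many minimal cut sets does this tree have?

Perception stack fails [OR]: union of children's cut sets → 2 cut set(s).
Fallback branch fails [OR]: union of children's cut sets → 2 cut set(s).
Actuation path down [OR]: union of children's cut sets → 6 cut set(s).
Brake command lost [AND]: one cut set from each child combined → 6 × 1 = 6 cut set(s).
Redundant channel inoperative [AND]: one cut set from each child combined → 1 × 1 = 1 cut set(s).
Planning chain inoperative [AND]: one cut set from each child combined → 1 × 1 = 1 cut set(s).
Perception stack 2 inoperative [AND]: one cut set from each child combined → 1 × 1 = 1 cut set(s).
Autonomous vehicle fails to stop [OR]: union of children's cut sets → 8 cut set(s).
Minimal cut sets: {Primary front camera trips, Standby brake actuator offline}; {Aft radar offline, Standby brake actuator offline}; {Fallback module stuck, Standby brake actuator offline}; {Lidar lost, Standby brake actuator offline}; {Standby CAN bus offline, Standby brake actuator offline}; {Redundant perception node stuck, Standby brake actuator offline}; {Front camera 2 fails, Main wheel-speed sensor is out, Planner lost, Primary brake controller is out}; {B radar 2 stuck}.

8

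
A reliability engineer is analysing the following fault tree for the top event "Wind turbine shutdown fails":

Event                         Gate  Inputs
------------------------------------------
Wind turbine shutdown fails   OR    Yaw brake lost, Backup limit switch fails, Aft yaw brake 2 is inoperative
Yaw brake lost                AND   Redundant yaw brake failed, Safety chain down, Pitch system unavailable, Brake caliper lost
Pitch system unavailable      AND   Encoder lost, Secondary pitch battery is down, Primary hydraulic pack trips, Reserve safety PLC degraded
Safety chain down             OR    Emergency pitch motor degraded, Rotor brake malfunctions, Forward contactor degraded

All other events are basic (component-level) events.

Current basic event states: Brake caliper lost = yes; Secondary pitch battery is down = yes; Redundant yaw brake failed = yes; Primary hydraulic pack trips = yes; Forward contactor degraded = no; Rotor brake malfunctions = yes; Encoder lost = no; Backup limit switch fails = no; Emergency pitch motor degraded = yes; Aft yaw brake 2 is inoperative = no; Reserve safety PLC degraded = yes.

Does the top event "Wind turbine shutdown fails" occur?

Safety chain down [OR]: Emergency pitch motor degraded=occurs, Rotor brake malfunctions=occurs, Forward contactor degraded=not → at least one input occurs → occurs.
Pitch system unavailable [AND]: Encoder lost=not, Secondary pitch battery is down=occurs, Primary hydraulic pack trips=occurs, Reserve safety PLC degraded=occurs → not all inputs occur → does not occur.
Yaw brake lost [AND]: Redundant yaw brake failed=occurs, Safety chain down=occurs, Pitch system unavailable=not, Brake caliper lost=occurs → not all inputs occur → does not occur.
Wind turbine shutdown fails [OR]: Yaw brake lost=not, Backup limit switch fails=not, Aft yaw brake 2 is inoperative=not → no input occurs → does not occur.

No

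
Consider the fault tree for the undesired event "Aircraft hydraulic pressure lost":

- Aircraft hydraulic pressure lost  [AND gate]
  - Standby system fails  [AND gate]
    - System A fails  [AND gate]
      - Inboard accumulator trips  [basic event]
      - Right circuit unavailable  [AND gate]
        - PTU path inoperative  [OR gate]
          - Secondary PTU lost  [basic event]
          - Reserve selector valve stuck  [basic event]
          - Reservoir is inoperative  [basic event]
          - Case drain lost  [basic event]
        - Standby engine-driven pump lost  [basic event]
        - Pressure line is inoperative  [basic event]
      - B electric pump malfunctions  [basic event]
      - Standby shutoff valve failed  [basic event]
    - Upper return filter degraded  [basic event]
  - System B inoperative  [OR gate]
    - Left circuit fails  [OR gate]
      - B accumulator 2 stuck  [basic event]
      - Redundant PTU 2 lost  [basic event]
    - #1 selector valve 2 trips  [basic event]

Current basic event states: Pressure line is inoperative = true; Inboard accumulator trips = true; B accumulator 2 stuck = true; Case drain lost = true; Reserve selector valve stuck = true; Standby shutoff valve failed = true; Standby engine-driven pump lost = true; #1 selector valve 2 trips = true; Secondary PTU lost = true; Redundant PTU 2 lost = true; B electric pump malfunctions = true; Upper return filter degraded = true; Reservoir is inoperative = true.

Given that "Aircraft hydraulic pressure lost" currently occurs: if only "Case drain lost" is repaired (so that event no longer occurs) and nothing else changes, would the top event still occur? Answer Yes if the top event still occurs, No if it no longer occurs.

Yes

Counterfactual: set "Case drain lost" to not occurred.
PTU path inoperative [OR]: Secondary PTU lost=occurs, Reserve selector valve stuck=occurs, Reservoir is inoperative=occurs, Case drain lost=not → at least one input occurs → occurs.
Right circuit unavailable [AND]: PTU path inoperative=occurs, Standby engine-driven pump lost=occurs, Pressure line is inoperative=occurs → all inputs occur → occurs.
System A fails [AND]: Inboard accumulator trips=occurs, Right circuit unavailable=occurs, B electric pump malfunctions=occurs, Standby shutoff valve failed=occurs → all inputs occur → occurs.
Standby system fails [AND]: System A fails=occurs, Upper return filter degraded=occurs → all inputs occur → occurs.
Left circuit fails [OR]: B accumulator 2 stuck=occurs, Redundant PTU 2 lost=occurs → at least one input occurs → occurs.
System B inoperative [OR]: Left circuit fails=occurs, #1 selector valve 2 trips=occurs → at least one input occurs → occurs.
Aircraft hydraulic pressure lost [AND]: Standby system fails=occurs, System B inoperative=occurs → all inputs occur → occurs.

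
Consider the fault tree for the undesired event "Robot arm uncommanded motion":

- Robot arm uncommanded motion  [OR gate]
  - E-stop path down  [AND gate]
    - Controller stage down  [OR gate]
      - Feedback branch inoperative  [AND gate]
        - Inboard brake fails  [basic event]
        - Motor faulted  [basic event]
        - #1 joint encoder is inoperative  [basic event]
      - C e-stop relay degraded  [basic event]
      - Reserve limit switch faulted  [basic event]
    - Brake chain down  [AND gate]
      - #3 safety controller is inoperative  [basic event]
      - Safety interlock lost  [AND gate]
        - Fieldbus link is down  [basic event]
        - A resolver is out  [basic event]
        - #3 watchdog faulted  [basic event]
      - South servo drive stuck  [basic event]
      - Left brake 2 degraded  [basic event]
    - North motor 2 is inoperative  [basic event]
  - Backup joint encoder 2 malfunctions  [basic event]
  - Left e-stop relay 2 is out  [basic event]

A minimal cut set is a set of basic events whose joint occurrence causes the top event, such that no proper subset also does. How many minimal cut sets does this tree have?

5

Feedback branch inoperative [AND]: one cut set from each child combined → 1 × 1 × 1 = 1 cut set(s).
Controller stage down [OR]: union of children's cut sets → 3 cut set(s).
Safety interlock lost [AND]: one cut set from each child combined → 1 × 1 × 1 = 1 cut set(s).
Brake chain down [AND]: one cut set from each child combined → 1 × 1 × 1 × 1 = 1 cut set(s).
E-stop path down [AND]: one cut set from each child combined → 3 × 1 × 1 = 3 cut set(s).
Robot arm uncommanded motion [OR]: union of children's cut sets → 5 cut set(s).
Minimal cut sets: {#1 joint encoder is inoperative, #3 safety controller is inoperative, #3 watchdog faulted, A resolver is out, Fieldbus link is down, Inboard brake fails, Left brake 2 degraded, Motor faulted, North motor 2 is inoperative, South servo drive stuck}; {#3 safety controller is inoperative, #3 watchdog faulted, A resolver is out, C e-stop relay degraded, Fieldbus link is down, Left brake 2 degraded, North motor 2 is inoperative, South servo drive stuck}; {#3 safety controller is inoperative, #3 watchdog faulted, A resolver is out, Fieldbus link is down, Left brake 2 degraded, North motor 2 is inoperative, Reserve limit switch faulted, South servo drive stuck}; {Backup joint encoder 2 malfunctions}; {Left e-stop relay 2 is out}.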